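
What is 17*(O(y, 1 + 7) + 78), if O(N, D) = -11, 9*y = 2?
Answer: 1139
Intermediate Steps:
y = 2/9 (y = (⅑)*2 = 2/9 ≈ 0.22222)
17*(O(y, 1 + 7) + 78) = 17*(-11 + 78) = 17*67 = 1139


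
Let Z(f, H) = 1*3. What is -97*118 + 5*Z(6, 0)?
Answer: -11431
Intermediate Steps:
Z(f, H) = 3
-97*118 + 5*Z(6, 0) = -97*118 + 5*3 = -11446 + 15 = -11431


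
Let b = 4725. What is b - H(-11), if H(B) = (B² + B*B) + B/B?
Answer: 4482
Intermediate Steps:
H(B) = 1 + 2*B² (H(B) = (B² + B²) + 1 = 2*B² + 1 = 1 + 2*B²)
b - H(-11) = 4725 - (1 + 2*(-11)²) = 4725 - (1 + 2*121) = 4725 - (1 + 242) = 4725 - 1*243 = 4725 - 243 = 4482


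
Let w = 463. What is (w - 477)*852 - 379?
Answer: -12307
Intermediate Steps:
(w - 477)*852 - 379 = (463 - 477)*852 - 379 = -14*852 - 379 = -11928 - 379 = -12307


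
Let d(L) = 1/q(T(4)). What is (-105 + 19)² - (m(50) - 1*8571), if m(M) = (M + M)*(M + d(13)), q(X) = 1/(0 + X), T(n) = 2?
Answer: 10767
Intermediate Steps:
q(X) = 1/X
d(L) = 2 (d(L) = 1/(1/2) = 1/(½) = 2)
m(M) = 2*M*(2 + M) (m(M) = (M + M)*(M + 2) = (2*M)*(2 + M) = 2*M*(2 + M))
(-105 + 19)² - (m(50) - 1*8571) = (-105 + 19)² - (2*50*(2 + 50) - 1*8571) = (-86)² - (2*50*52 - 8571) = 7396 - (5200 - 8571) = 7396 - 1*(-3371) = 7396 + 3371 = 10767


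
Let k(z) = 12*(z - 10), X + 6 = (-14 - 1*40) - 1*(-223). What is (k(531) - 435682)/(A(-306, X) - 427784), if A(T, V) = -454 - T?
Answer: 214715/213966 ≈ 1.0035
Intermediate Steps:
X = 163 (X = -6 + ((-14 - 1*40) - 1*(-223)) = -6 + ((-14 - 40) + 223) = -6 + (-54 + 223) = -6 + 169 = 163)
k(z) = -120 + 12*z (k(z) = 12*(-10 + z) = -120 + 12*z)
(k(531) - 435682)/(A(-306, X) - 427784) = ((-120 + 12*531) - 435682)/((-454 - 1*(-306)) - 427784) = ((-120 + 6372) - 435682)/((-454 + 306) - 427784) = (6252 - 435682)/(-148 - 427784) = -429430/(-427932) = -429430*(-1/427932) = 214715/213966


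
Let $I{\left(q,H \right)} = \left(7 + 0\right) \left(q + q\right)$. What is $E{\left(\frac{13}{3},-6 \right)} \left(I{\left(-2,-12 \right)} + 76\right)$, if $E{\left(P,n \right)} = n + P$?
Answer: $-80$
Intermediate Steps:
$E{\left(P,n \right)} = P + n$
$I{\left(q,H \right)} = 14 q$ ($I{\left(q,H \right)} = 7 \cdot 2 q = 14 q$)
$E{\left(\frac{13}{3},-6 \right)} \left(I{\left(-2,-12 \right)} + 76\right) = \left(\frac{13}{3} - 6\right) \left(14 \left(-2\right) + 76\right) = \left(13 \cdot \frac{1}{3} - 6\right) \left(-28 + 76\right) = \left(\frac{13}{3} - 6\right) 48 = \left(- \frac{5}{3}\right) 48 = -80$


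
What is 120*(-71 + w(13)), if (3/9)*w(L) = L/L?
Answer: -8160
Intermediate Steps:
w(L) = 3 (w(L) = 3*(L/L) = 3*1 = 3)
120*(-71 + w(13)) = 120*(-71 + 3) = 120*(-68) = -8160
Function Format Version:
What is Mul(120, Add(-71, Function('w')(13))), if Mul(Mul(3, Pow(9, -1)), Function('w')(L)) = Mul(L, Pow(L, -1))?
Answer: -8160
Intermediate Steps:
Function('w')(L) = 3 (Function('w')(L) = Mul(3, Mul(L, Pow(L, -1))) = Mul(3, 1) = 3)
Mul(120, Add(-71, Function('w')(13))) = Mul(120, Add(-71, 3)) = Mul(120, -68) = -8160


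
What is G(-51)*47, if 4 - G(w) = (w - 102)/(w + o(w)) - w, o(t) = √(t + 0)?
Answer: -122059/52 - 141*I*√51/52 ≈ -2347.3 - 19.364*I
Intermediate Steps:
o(t) = √t
G(w) = 4 + w - (-102 + w)/(w + √w) (G(w) = 4 - ((w - 102)/(w + √w) - w) = 4 - ((-102 + w)/(w + √w) - w) = 4 - (-w + (-102 + w)/(w + √w)) = 4 + (w - (-102 + w)/(w + √w)) = 4 + w - (-102 + w)/(w + √w))
G(-51)*47 = ((102 + (-51)² + (-51)^(3/2) + 3*(-51) + 4*√(-51))/(-51 + √(-51)))*47 = ((102 + 2601 - 51*I*√51 - 153 + 4*(I*√51))/(-51 + I*√51))*47 = ((102 + 2601 - 51*I*√51 - 153 + 4*I*√51)/(-51 + I*√51))*47 = ((2550 - 47*I*√51)/(-51 + I*√51))*47 = 47*(2550 - 47*I*√51)/(-51 + I*√51)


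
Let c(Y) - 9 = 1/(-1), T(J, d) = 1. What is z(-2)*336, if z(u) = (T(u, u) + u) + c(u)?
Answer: 2352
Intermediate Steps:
c(Y) = 8 (c(Y) = 9 + 1/(-1) = 9 - 1 = 8)
z(u) = 9 + u (z(u) = (1 + u) + 8 = 9 + u)
z(-2)*336 = (9 - 2)*336 = 7*336 = 2352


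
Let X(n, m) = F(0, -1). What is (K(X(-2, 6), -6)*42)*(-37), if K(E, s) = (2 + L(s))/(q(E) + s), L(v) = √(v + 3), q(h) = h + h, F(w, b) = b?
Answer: 777/2 + 777*I*√3/4 ≈ 388.5 + 336.45*I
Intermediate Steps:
q(h) = 2*h
L(v) = √(3 + v)
X(n, m) = -1
K(E, s) = (2 + √(3 + s))/(s + 2*E) (K(E, s) = (2 + √(3 + s))/(2*E + s) = (2 + √(3 + s))/(s + 2*E))
(K(X(-2, 6), -6)*42)*(-37) = (((2 + √(3 - 6))/(-6 + 2*(-1)))*42)*(-37) = (((2 + √(-3))/(-6 - 2))*42)*(-37) = (((2 + I*√3)/(-8))*42)*(-37) = (-(2 + I*√3)/8*42)*(-37) = ((-¼ - I*√3/8)*42)*(-37) = (-21/2 - 21*I*√3/4)*(-37) = 777/2 + 777*I*√3/4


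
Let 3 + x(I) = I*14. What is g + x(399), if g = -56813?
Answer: -51230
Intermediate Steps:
x(I) = -3 + 14*I (x(I) = -3 + I*14 = -3 + 14*I)
g + x(399) = -56813 + (-3 + 14*399) = -56813 + (-3 + 5586) = -56813 + 5583 = -51230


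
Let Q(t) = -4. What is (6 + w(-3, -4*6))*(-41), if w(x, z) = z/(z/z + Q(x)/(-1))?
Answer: -246/5 ≈ -49.200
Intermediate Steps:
w(x, z) = z/5 (w(x, z) = z/(z/z - 4/(-1)) = z/(1 - 4*(-1)) = z/(1 + 4) = z/5)
(6 + w(-3, -4*6))*(-41) = (6 + (-4*6)/5)*(-41) = (6 + (⅕)*(-24))*(-41) = (6 - 24/5)*(-41) = (6/5)*(-41) = -246/5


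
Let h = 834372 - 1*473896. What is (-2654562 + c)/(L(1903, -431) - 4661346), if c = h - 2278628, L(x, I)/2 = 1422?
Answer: 762119/776417 ≈ 0.98158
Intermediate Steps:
h = 360476 (h = 834372 - 473896 = 360476)
L(x, I) = 2844 (L(x, I) = 2*1422 = 2844)
c = -1918152 (c = 360476 - 2278628 = -1918152)
(-2654562 + c)/(L(1903, -431) - 4661346) = (-2654562 - 1918152)/(2844 - 4661346) = -4572714/(-4658502) = -4572714*(-1/4658502) = 762119/776417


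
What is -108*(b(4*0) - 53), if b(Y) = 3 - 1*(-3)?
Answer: 5076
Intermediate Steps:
b(Y) = 6 (b(Y) = 3 + 3 = 6)
-108*(b(4*0) - 53) = -108*(6 - 53) = -108*(-47) = 5076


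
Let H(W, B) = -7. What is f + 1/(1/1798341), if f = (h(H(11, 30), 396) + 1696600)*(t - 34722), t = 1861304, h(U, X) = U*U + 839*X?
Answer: 3705941232067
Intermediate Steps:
h(U, X) = U² + 839*X
f = 3705939433726 (f = (((-7)² + 839*396) + 1696600)*(1861304 - 34722) = ((49 + 332244) + 1696600)*1826582 = (332293 + 1696600)*1826582 = 2028893*1826582 = 3705939433726)
f + 1/(1/1798341) = 3705939433726 + 1/(1/1798341) = 3705939433726 + 1798341 = 3705941232067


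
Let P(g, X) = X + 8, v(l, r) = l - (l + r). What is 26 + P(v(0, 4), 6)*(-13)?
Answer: -156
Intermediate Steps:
v(l, r) = -r (v(l, r) = l + (-l - r) = -r)
P(g, X) = 8 + X
26 + P(v(0, 4), 6)*(-13) = 26 + (8 + 6)*(-13) = 26 + 14*(-13) = 26 - 182 = -156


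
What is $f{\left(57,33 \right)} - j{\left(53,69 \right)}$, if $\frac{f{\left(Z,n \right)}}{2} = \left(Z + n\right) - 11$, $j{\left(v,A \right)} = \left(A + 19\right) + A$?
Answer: $1$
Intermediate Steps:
$j{\left(v,A \right)} = 19 + 2 A$ ($j{\left(v,A \right)} = \left(19 + A\right) + A = 19 + 2 A$)
$f{\left(Z,n \right)} = -22 + 2 Z + 2 n$ ($f{\left(Z,n \right)} = 2 \left(\left(Z + n\right) - 11\right) = 2 \left(-11 + Z + n\right) = -22 + 2 Z + 2 n$)
$f{\left(57,33 \right)} - j{\left(53,69 \right)} = \left(-22 + 2 \cdot 57 + 2 \cdot 33\right) - \left(19 + 2 \cdot 69\right) = \left(-22 + 114 + 66\right) - \left(19 + 138\right) = 158 - 157 = 1$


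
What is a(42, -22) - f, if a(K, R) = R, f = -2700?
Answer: 2678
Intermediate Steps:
a(42, -22) - f = -22 - 1*(-2700) = -22 + 2700 = 2678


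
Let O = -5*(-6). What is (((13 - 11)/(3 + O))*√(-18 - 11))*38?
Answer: 76*I*√29/33 ≈ 12.402*I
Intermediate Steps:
O = 30
(((13 - 11)/(3 + O))*√(-18 - 11))*38 = (((13 - 11)/(3 + 30))*√(-18 - 11))*38 = ((2/33)*√(-29))*38 = ((2*(1/33))*(I*√29))*38 = (2*(I*√29)/33)*38 = (2*I*√29/33)*38 = 76*I*√29/33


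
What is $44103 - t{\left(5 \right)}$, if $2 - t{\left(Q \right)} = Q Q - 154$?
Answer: $43972$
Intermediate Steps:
$t{\left(Q \right)} = 156 - Q^{2}$ ($t{\left(Q \right)} = 2 - \left(Q Q - 154\right) = 2 - \left(Q^{2} - 154\right) = 2 - \left(-154 + Q^{2}\right) = 156 - Q^{2}$)
$44103 - t{\left(5 \right)} = 44103 - \left(156 - 5^{2}\right) = 44103 - \left(156 - 25\right) = 44103 - 131 = 43972$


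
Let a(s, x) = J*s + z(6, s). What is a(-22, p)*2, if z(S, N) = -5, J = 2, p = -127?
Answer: -98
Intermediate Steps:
a(s, x) = -5 + 2*s (a(s, x) = 2*s - 5 = -5 + 2*s)
a(-22, p)*2 = (-5 + 2*(-22))*2 = (-5 - 44)*2 = -49*2 = -98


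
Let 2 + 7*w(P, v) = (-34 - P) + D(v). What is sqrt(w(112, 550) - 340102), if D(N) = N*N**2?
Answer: sqrt(23427734) ≈ 4840.2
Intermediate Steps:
D(N) = N**3
w(P, v) = -36/7 - P/7 + v**3/7 (w(P, v) = -2/7 + ((-34 - P) + v**3)/7 = -2/7 + (-34 + v**3 - P)/7 = -2/7 + (-34/7 - P/7 + v**3/7) = -36/7 - P/7 + v**3/7)
sqrt(w(112, 550) - 340102) = sqrt((-36/7 - 1/7*112 + (1/7)*550**3) - 340102) = sqrt((-36/7 - 16 + (1/7)*166375000) - 340102) = sqrt((-36/7 - 16 + 166375000/7) - 340102) = sqrt(23767836 - 340102) = sqrt(23427734)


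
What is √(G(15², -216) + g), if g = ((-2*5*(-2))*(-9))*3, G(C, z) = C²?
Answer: 3*√5565 ≈ 223.80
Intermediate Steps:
g = -540 (g = (-10*(-2)*(-9))*3 = (20*(-9))*3 = -180*3 = -540)
√(G(15², -216) + g) = √((15²)² - 540) = √(225² - 540) = √(50625 - 540) = √50085 = 3*√5565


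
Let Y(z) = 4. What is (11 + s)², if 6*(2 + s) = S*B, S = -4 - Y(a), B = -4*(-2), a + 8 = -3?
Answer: 25/9 ≈ 2.7778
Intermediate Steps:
a = -11 (a = -8 - 3 = -11)
B = 8
S = -8 (S = -4 - 1*4 = -4 - 4 = -8)
s = -38/3 (s = -2 + (-8*8)/6 = -2 + (⅙)*(-64) = -2 - 32/3 = -38/3 ≈ -12.667)
(11 + s)² = (11 - 38/3)² = (-5/3)² = 25/9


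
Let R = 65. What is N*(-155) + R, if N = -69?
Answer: 10760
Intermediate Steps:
N*(-155) + R = -69*(-155) + 65 = 10695 + 65 = 10760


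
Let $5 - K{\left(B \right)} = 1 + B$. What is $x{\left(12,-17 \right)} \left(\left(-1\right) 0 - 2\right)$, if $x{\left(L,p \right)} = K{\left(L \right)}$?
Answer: $16$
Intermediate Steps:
$K{\left(B \right)} = 4 - B$ ($K{\left(B \right)} = 5 - \left(1 + B\right) = 4 - B$)
$x{\left(L,p \right)} = 4 - L$
$x{\left(12,-17 \right)} \left(\left(-1\right) 0 - 2\right) = \left(4 - 12\right) \left(\left(-1\right) 0 - 2\right) = \left(4 - 12\right) \left(0 - 2\right) = \left(-8\right) \left(-2\right) = 16$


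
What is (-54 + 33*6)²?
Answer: 20736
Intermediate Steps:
(-54 + 33*6)² = (-54 + 198)² = 144² = 20736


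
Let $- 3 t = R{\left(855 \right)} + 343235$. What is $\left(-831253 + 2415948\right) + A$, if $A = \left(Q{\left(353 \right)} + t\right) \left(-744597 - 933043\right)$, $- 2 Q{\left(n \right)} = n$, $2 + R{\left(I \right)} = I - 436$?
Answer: $\frac{577417405745}{3} \approx 1.9247 \cdot 10^{11}$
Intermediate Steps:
$R{\left(I \right)} = -438 + I$ ($R{\left(I \right)} = -2 + \left(I - 436\right) = -2 + \left(-436 + I\right) = -438 + I$)
$t = - \frac{343652}{3}$ ($t = - \frac{\left(-438 + 855\right) + 343235}{3} = - \frac{417 + 343235}{3} = \left(- \frac{1}{3}\right) 343652 = - \frac{343652}{3} \approx -1.1455 \cdot 10^{5}$)
$Q{\left(n \right)} = - \frac{n}{2}$
$A = \frac{577412651660}{3}$ ($A = \left(\left(- \frac{1}{2}\right) 353 - \frac{343652}{3}\right) \left(-744597 - 933043\right) = \left(- \frac{353}{2} - \frac{343652}{3}\right) \left(-1677640\right) = \left(- \frac{688363}{6}\right) \left(-1677640\right) = \frac{577412651660}{3} \approx 1.9247 \cdot 10^{11}$)
$\left(-831253 + 2415948\right) + A = \left(-831253 + 2415948\right) + \frac{577412651660}{3} = 1584695 + \frac{577412651660}{3} = \frac{577417405745}{3}$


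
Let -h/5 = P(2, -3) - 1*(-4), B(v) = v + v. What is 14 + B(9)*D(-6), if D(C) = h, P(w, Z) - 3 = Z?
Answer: -346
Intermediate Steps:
P(w, Z) = 3 + Z
B(v) = 2*v
h = -20 (h = -5*((3 - 3) - 1*(-4)) = -5*(0 + 4) = -5*4 = -20)
D(C) = -20
14 + B(9)*D(-6) = 14 + (2*9)*(-20) = 14 + 18*(-20) = 14 - 360 = -346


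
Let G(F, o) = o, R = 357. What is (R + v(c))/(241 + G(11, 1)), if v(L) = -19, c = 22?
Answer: 169/121 ≈ 1.3967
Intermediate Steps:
(R + v(c))/(241 + G(11, 1)) = (357 - 19)/(241 + 1) = 338/242 = 338*(1/242) = 169/121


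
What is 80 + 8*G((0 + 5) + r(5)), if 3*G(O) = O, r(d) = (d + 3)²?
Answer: 264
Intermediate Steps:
r(d) = (3 + d)²
G(O) = O/3
80 + 8*G((0 + 5) + r(5)) = 80 + 8*(((0 + 5) + (3 + 5)²)/3) = 80 + 8*((5 + 8²)/3) = 80 + 8*((5 + 64)/3) = 80 + 8*((⅓)*69) = 80 + 8*23 = 80 + 184 = 264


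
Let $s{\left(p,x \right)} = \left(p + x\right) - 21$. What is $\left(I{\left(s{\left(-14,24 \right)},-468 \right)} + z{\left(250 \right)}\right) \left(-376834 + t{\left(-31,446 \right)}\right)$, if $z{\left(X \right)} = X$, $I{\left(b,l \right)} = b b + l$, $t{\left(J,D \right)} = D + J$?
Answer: $36512643$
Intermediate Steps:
$s{\left(p,x \right)} = -21 + p + x$
$I{\left(b,l \right)} = l + b^{2}$ ($I{\left(b,l \right)} = b^{2} + l = l + b^{2}$)
$\left(I{\left(s{\left(-14,24 \right)},-468 \right)} + z{\left(250 \right)}\right) \left(-376834 + t{\left(-31,446 \right)}\right) = \left(\left(-468 + \left(-21 - 14 + 24\right)^{2}\right) + 250\right) \left(-376834 + \left(446 - 31\right)\right) = \left(\left(-468 + \left(-11\right)^{2}\right) + 250\right) \left(-376834 + 415\right) = \left(\left(-468 + 121\right) + 250\right) \left(-376419\right) = \left(-347 + 250\right) \left(-376419\right) = \left(-97\right) \left(-376419\right) = 36512643$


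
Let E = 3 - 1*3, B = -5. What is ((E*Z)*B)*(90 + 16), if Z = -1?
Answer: 0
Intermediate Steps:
E = 0 (E = 3 - 3 = 0)
((E*Z)*B)*(90 + 16) = ((0*(-1))*(-5))*(90 + 16) = (0*(-5))*106 = 0*106 = 0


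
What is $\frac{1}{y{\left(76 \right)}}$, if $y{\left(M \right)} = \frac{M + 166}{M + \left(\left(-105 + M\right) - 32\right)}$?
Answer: $\frac{15}{242} \approx 0.061983$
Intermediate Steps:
$y{\left(M \right)} = \frac{166 + M}{-137 + 2 M}$ ($y{\left(M \right)} = \frac{166 + M}{M + \left(-137 + M\right)} = \frac{166 + M}{-137 + 2 M}$)
$\frac{1}{y{\left(76 \right)}} = \frac{1}{\frac{1}{-137 + 2 \cdot 76} \left(166 + 76\right)} = \frac{1}{\frac{1}{-137 + 152} \cdot 242} = \frac{1}{\frac{1}{15} \cdot 242} = \frac{1}{\frac{242}{15}} = \frac{15}{242}$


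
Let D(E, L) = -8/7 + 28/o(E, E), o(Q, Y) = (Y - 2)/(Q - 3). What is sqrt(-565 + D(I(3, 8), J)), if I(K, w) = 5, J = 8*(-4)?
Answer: I*sqrt(241437)/21 ≈ 23.398*I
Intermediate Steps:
J = -32
o(Q, Y) = (-2 + Y)/(-3 + Q)
D(E, L) = -8/7 + 28*(-3 + E)/(-2 + E) (D(E, L) = -8/7 + 28/(((-2 + E)/(-3 + E))) = -8*1/7 + 28*((-3 + E)/(-2 + E)) = -8/7 + 28*(-3 + E)/(-2 + E))
sqrt(-565 + D(I(3, 8), J)) = sqrt(-565 + 4*(-143 + 47*5)/(7*(-2 + 5))) = sqrt(-565 + (4/7)*(-143 + 235)/3) = sqrt(-565 + (4/7)*(1/3)*92) = sqrt(-565 + 368/21) = sqrt(-11497/21) = I*sqrt(241437)/21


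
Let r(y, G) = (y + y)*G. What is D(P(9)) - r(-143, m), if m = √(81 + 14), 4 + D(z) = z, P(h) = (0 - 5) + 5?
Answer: -4 + 286*√95 ≈ 2783.6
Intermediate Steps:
P(h) = 0 (P(h) = -5 + 5 = 0)
D(z) = -4 + z
m = √95 ≈ 9.7468
r(y, G) = 2*G*y (r(y, G) = (2*y)*G = 2*G*y)
D(P(9)) - r(-143, m) = (-4 + 0) - 2*√95*(-143) = -4 - (-286)*√95 = -4 + 286*√95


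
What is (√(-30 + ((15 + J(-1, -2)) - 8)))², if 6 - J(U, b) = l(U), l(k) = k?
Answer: -16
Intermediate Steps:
J(U, b) = 6 - U
(√(-30 + ((15 + J(-1, -2)) - 8)))² = (√(-30 + ((15 + (6 - 1*(-1))) - 8)))² = (√(-30 + ((15 + (6 + 1)) - 8)))² = (√(-30 + ((15 + 7) - 8)))² = (√(-30 + (22 - 8)))² = (√(-30 + 14))² = (√(-16))² = (4*I)² = -16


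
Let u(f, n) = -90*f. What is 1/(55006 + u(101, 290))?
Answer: 1/45916 ≈ 2.1779e-5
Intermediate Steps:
1/(55006 + u(101, 290)) = 1/(55006 - 90*101) = 1/(55006 - 9090) = 1/45916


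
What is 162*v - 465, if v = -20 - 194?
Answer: -35133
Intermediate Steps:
v = -214
162*v - 465 = 162*(-214) - 465 = -34668 - 465 = -35133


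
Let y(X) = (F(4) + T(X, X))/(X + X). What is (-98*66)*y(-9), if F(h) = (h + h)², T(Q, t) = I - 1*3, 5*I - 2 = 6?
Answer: 337414/15 ≈ 22494.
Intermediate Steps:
I = 8/5 (I = ⅖ + (⅕)*6 = ⅖ + 6/5 = 8/5 ≈ 1.6000)
T(Q, t) = -7/5 (T(Q, t) = 8/5 - 1*3 = 8/5 - 3 = -7/5)
F(h) = 4*h² (F(h) = (2*h)² = 4*h²)
y(X) = 313/(10*X) (y(X) = (4*4² - 7/5)/(X + X) = (4*16 - 7/5)/((2*X)) = (64 - 7/5)*(1/(2*X)) = 313*(1/(2*X))/5 = 313/(10*X))
(-98*66)*y(-9) = (-98*66)*((313/10)/(-9)) = -1012242*(-1)/(5*9) = -6468*(-313/90) = 337414/15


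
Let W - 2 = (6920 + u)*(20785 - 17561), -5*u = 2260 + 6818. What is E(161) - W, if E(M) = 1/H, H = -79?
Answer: -6500352107/395 ≈ -1.6457e+7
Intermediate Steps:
u = -9078/5 (u = -(2260 + 6818)/5 = -⅕*9078 = -9078/5 ≈ -1815.6)
E(M) = -1/79 (E(M) = 1/(-79) = -1/79)
W = 82282938/5 (W = 2 + (6920 - 9078/5)*(20785 - 17561) = 2 + (25522/5)*3224 = 2 + 82282928/5 = 82282938/5 ≈ 1.6457e+7)
E(161) - W = -1/79 - 1*82282938/5 = -1/79 - 82282938/5 = -6500352107/395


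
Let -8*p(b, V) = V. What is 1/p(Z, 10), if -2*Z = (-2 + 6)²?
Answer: -⅘ ≈ -0.80000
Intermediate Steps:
Z = -8 (Z = -(-2 + 6)²/2 = -½*4² = -½*16 = -8)
p(b, V) = -V/8
1/p(Z, 10) = 1/(-⅛*10) = 1/(-5/4) = -⅘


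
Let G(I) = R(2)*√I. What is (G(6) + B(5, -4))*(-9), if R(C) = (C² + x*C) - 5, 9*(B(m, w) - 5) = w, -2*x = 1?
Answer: -41 + 18*√6 ≈ 3.0908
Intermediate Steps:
x = -½ (x = -½*1 = -½ ≈ -0.50000)
B(m, w) = 5 + w/9
R(C) = -5 + C² - C/2 (R(C) = (C² - C/2) - 5 = -5 + C² - C/2)
G(I) = -2*√I (G(I) = (-5 + 2² - ½*2)*√I = (-5 + 4 - 1)*√I = -2*√I)
(G(6) + B(5, -4))*(-9) = (-2*√6 + (5 + (⅑)*(-4)))*(-9) = (-2*√6 + (5 - 4/9))*(-9) = (-2*√6 + 41/9)*(-9) = (41/9 - 2*√6)*(-9) = -41 + 18*√6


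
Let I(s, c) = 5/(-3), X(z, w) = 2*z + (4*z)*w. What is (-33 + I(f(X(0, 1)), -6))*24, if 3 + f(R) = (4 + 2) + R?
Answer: -832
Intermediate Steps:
X(z, w) = 2*z + 4*w*z
f(R) = 3 + R (f(R) = -3 + ((4 + 2) + R) = -3 + (6 + R) = 3 + R)
I(s, c) = -5/3 (I(s, c) = 5*(-⅓) = -5/3)
(-33 + I(f(X(0, 1)), -6))*24 = (-33 - 5/3)*24 = -104/3*24 = -832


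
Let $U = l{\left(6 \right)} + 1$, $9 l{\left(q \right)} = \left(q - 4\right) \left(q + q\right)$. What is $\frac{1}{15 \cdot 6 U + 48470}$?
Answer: $\frac{1}{48800} \approx 2.0492 \cdot 10^{-5}$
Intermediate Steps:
$l{\left(q \right)} = \frac{2 q \left(-4 + q\right)}{9}$ ($l{\left(q \right)} = \frac{\left(q - 4\right) \left(q + q\right)}{9} = \frac{\left(-4 + q\right) 2 q}{9} = \frac{2 q \left(-4 + q\right)}{9}$)
$U = \frac{11}{3}$ ($U = \frac{2}{9} \cdot 6 \left(-4 + 6\right) + 1 = \frac{2}{9} \cdot 6 \cdot 2 + 1 = \frac{8}{3} + 1 = \frac{11}{3} \approx 3.6667$)
$\frac{1}{15 \cdot 6 U + 48470} = \frac{1}{15 \cdot 6 \cdot \frac{11}{3} + 48470} = \frac{1}{90 \cdot \frac{11}{3} + 48470} = \frac{1}{330 + 48470} = \frac{1}{48800}$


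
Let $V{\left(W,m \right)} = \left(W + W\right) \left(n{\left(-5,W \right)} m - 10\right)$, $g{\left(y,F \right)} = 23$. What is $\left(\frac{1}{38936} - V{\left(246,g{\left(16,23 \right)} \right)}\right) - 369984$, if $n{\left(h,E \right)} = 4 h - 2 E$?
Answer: $\frac{211372953409}{38936} \approx 5.4287 \cdot 10^{6}$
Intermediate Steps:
$n{\left(h,E \right)} = - 2 E + 4 h$
$V{\left(W,m \right)} = 2 W \left(-10 + m \left(-20 - 2 W\right)\right)$ ($V{\left(W,m \right)} = \left(W + W\right) \left(\left(- 2 W + 4 \left(-5\right)\right) m - 10\right) = 2 W \left(\left(- 2 W - 20\right) m - 10\right) = 2 W \left(\left(-20 - 2 W\right) m - 10\right) = 2 W \left(m \left(-20 - 2 W\right) - 10\right) = 2 W \left(-10 + m \left(-20 - 2 W\right)\right)$)
$\left(\frac{1}{38936} - V{\left(246,g{\left(16,23 \right)} \right)}\right) - 369984 = \left(\frac{1}{38936} - \left(-4\right) 246 \left(5 + 23 \left(10 + 246\right)\right)\right) - 369984 = \left(\frac{1}{38936} - \left(-4\right) 246 \left(5 + 23 \cdot 256\right)\right) - 369984 = \left(\frac{1}{38936} - \left(-4\right) 246 \left(5 + 5888\right)\right) - 369984 = \left(\frac{1}{38936} - \left(-4\right) 246 \cdot 5893\right) - 369984 = \left(\frac{1}{38936} - -5798712\right) - 369984 = \left(\frac{1}{38936} + 5798712\right) - 369984 = \frac{225778650433}{38936} - 369984 = \frac{211372953409}{38936}$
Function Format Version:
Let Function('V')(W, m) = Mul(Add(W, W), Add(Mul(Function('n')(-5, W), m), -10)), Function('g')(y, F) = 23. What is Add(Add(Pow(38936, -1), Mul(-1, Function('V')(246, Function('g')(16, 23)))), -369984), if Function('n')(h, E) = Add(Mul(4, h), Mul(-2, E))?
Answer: Rational(211372953409, 38936) ≈ 5.4287e+6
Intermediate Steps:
Function('n')(h, E) = Add(Mul(-2, E), Mul(4, h))
Function('V')(W, m) = Mul(2, W, Add(-10, Mul(m, Add(-20, Mul(-2, W))))) (Function('V')(W, m) = Mul(Add(W, W), Add(Mul(Add(Mul(-2, W), Mul(4, -5)), m), -10)) = Mul(Mul(2, W), Add(Mul(Add(Mul(-2, W), -20), m), -10)) = Mul(Mul(2, W), Add(Mul(Add(-20, Mul(-2, W)), m), -10)) = Mul(Mul(2, W), Add(Mul(m, Add(-20, Mul(-2, W))), -10)) = Mul(Mul(2, W), Add(-10, Mul(m, Add(-20, Mul(-2, W))))) = Mul(2, W, Add(-10, Mul(m, Add(-20, Mul(-2, W))))))
Add(Add(Pow(38936, -1), Mul(-1, Function('V')(246, Function('g')(16, 23)))), -369984) = Add(Add(Pow(38936, -1), Mul(-1, Mul(-4, 246, Add(5, Mul(23, Add(10, 246)))))), -369984) = Add(Add(Rational(1, 38936), Mul(-1, Mul(-4, 246, Add(5, Mul(23, 256))))), -369984) = Add(Add(Rational(1, 38936), Mul(-1, Mul(-4, 246, Add(5, 5888)))), -369984) = Add(Add(Rational(1, 38936), Mul(-1, Mul(-4, 246, 5893))), -369984) = Add(Add(Rational(1, 38936), Mul(-1, -5798712)), -369984) = Add(Add(Rational(1, 38936), 5798712), -369984) = Add(Rational(225778650433, 38936), -369984) = Rational(211372953409, 38936)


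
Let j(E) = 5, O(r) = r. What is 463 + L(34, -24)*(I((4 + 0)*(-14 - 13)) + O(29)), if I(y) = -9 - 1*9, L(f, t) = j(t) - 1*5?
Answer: 463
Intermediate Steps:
L(f, t) = 0 (L(f, t) = 5 - 1*5 = 5 - 5 = 0)
I(y) = -18 (I(y) = -9 - 9 = -18)
463 + L(34, -24)*(I((4 + 0)*(-14 - 13)) + O(29)) = 463 + 0*(-18 + 29) = 463 + 0*11 = 463 + 0 = 463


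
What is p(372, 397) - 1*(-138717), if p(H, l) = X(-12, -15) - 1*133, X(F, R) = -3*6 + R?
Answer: 138551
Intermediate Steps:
X(F, R) = -18 + R
p(H, l) = -166 (p(H, l) = (-18 - 15) - 1*133 = -33 - 133 = -166)
p(372, 397) - 1*(-138717) = -166 - 1*(-138717) = -166 + 138717 = 138551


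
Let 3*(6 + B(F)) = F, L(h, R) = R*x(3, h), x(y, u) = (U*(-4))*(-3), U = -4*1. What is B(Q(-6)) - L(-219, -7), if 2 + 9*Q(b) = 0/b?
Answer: -9236/27 ≈ -342.07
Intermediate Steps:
U = -4
x(y, u) = -48 (x(y, u) = -4*(-4)*(-3) = 16*(-3) = -48)
Q(b) = -2/9 (Q(b) = -2/9 + (0/b)/9 = -2/9 + (1/9)*0 = -2/9 + 0 = -2/9)
L(h, R) = -48*R (L(h, R) = R*(-48) = -48*R)
B(F) = -6 + F/3
B(Q(-6)) - L(-219, -7) = (-6 + (1/3)*(-2/9)) - (-48)*(-7) = (-6 - 2/27) - 1*336 = -164/27 - 336 = -9236/27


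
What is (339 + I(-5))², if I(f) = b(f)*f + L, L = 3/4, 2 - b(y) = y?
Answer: 1485961/16 ≈ 92873.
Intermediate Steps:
b(y) = 2 - y
L = ¾ (L = 3*(¼) = ¾ ≈ 0.75000)
I(f) = ¾ + f*(2 - f) (I(f) = (2 - f)*f + ¾ = f*(2 - f) + ¾ = ¾ + f*(2 - f))
(339 + I(-5))² = (339 + (¾ - 1*(-5)*(-2 - 5)))² = (339 + (¾ - 1*(-5)*(-7)))² = (339 + (¾ - 35))² = (339 - 137/4)² = (1219/4)² = 1485961/16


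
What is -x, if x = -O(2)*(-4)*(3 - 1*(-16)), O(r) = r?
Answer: -152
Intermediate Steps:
x = 152 (x = -2*(-4)*(3 - 1*(-16)) = -(-8)*(3 + 16) = -(-8)*19 = -1*(-152) = 152)
-x = -1*152 = -152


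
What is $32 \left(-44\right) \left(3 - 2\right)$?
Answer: $-1408$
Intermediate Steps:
$32 \left(-44\right) \left(3 - 2\right) = - 1408 \left(3 - 2\right) = \left(-1408\right) 1 = -1408$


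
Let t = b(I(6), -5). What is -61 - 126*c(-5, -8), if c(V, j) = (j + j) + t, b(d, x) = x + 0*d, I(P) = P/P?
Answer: 2585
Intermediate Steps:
I(P) = 1
b(d, x) = x (b(d, x) = x + 0 = x)
t = -5
c(V, j) = -5 + 2*j (c(V, j) = (j + j) - 5 = 2*j - 5 = -5 + 2*j)
-61 - 126*c(-5, -8) = -61 - 126*(-5 + 2*(-8)) = -61 - 126*(-5 - 16) = -61 - 126*(-21) = -61 + 2646 = 2585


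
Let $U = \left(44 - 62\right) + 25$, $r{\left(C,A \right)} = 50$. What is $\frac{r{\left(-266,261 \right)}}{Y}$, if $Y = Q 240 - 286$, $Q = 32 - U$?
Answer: $\frac{25}{2857} \approx 0.0087504$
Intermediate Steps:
$U = 7$ ($U = -18 + 25 = 7$)
$Q = 25$ ($Q = 32 - 7 = 25$)
$Y = 5714$ ($Y = 25 \cdot 240 - 286 = 6000 - 286 = 5714$)
$\frac{r{\left(-266,261 \right)}}{Y} = \frac{50}{5714} = 50 \cdot \frac{1}{5714} = \frac{25}{2857}$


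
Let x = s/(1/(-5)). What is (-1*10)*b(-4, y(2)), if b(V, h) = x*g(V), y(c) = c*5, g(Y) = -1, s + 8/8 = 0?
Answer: 50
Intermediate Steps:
s = -1 (s = -1 + 0 = -1)
x = 5 (x = -1/(1/(-5)) = -1/(-⅕) = -1*(-5) = 5)
y(c) = 5*c
b(V, h) = -5 (b(V, h) = 5*(-1) = -5)
(-1*10)*b(-4, y(2)) = -1*10*(-5) = -10*(-5) = 50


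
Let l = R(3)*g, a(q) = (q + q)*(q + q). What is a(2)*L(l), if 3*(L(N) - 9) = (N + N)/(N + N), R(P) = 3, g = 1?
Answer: 448/3 ≈ 149.33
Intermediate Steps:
a(q) = 4*q² (a(q) = (2*q)*(2*q) = 4*q²)
l = 3 (l = 3*1 = 3)
L(N) = 28/3 (L(N) = 9 + ((N + N)/(N + N))/3 = 9 + ((2*N)/((2*N)))/3 = 9 + ((2*N)*(1/(2*N)))/3 = 9 + (⅓)*1 = 9 + ⅓ = 28/3)
a(2)*L(l) = (4*2²)*(28/3) = (4*4)*(28/3) = 16*(28/3) = 448/3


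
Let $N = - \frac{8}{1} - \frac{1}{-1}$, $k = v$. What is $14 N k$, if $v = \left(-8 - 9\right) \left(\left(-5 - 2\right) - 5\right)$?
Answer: $-19992$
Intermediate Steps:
$v = 204$ ($v = - 17 \left(\left(-5 - 2\right) - 5\right) = - 17 \left(-7 - 5\right) = \left(-17\right) \left(-12\right) = 204$)
$k = 204$
$N = -7$ ($N = \left(-8\right) 1 - -1 = -8 + 1 = -7$)
$14 N k = 14 \left(-7\right) 204 = \left(-98\right) 204 = -19992$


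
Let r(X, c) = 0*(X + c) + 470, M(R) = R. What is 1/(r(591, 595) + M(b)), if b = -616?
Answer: -1/146 ≈ -0.0068493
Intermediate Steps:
r(X, c) = 470 (r(X, c) = 0 + 470 = 470)
1/(r(591, 595) + M(b)) = 1/(470 - 616) = 1/(-146) = -1/146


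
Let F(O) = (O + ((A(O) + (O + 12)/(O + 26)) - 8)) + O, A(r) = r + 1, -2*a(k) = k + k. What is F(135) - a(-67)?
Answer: 7634/23 ≈ 331.91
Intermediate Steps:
a(k) = -k (a(k) = -(k + k)/2 = -k)
A(r) = 1 + r
F(O) = -7 + 3*O + (12 + O)/(26 + O) (F(O) = (O + (((1 + O) + (O + 12)/(O + 26)) - 8)) + O = (O + (((1 + O) + (12 + O)/(26 + O)) - 8)) + O = (O + ((1 + O + (12 + O)/(26 + O)) - 8)) + O = (O + (-7 + O + (12 + O)/(26 + O))) + O = (-7 + 2*O + (12 + O)/(26 + O)) + O = -7 + 3*O + (12 + O)/(26 + O))
F(135) - a(-67) = (-170 + 3*135² + 72*135)/(26 + 135) - (-1)*(-67) = (-170 + 3*18225 + 9720)/161 - 1*67 = (-170 + 54675 + 9720)/161 - 67 = (1/161)*64225 - 67 = 9175/23 - 67 = 7634/23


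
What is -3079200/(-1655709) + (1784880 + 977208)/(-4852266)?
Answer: 575993528156/446330027033 ≈ 1.2905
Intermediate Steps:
-3079200/(-1655709) + (1784880 + 977208)/(-4852266) = -3079200*(-1/1655709) + 2762088*(-1/4852266) = 1026400/551903 - 460348/808711 = 575993528156/446330027033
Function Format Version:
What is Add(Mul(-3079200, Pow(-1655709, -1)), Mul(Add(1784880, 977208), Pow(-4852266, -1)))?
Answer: Rational(575993528156, 446330027033) ≈ 1.2905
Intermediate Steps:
Add(Mul(-3079200, Pow(-1655709, -1)), Mul(Add(1784880, 977208), Pow(-4852266, -1))) = Add(Mul(-3079200, Rational(-1, 1655709)), Mul(2762088, Rational(-1, 4852266))) = Add(Rational(1026400, 551903), Rational(-460348, 808711)) = Rational(575993528156, 446330027033)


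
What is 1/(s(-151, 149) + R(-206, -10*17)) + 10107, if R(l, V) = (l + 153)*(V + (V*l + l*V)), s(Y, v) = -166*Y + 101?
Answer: 37172969900/3677943 ≈ 10107.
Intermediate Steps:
s(Y, v) = 101 - 166*Y
R(l, V) = (153 + l)*(V + 2*V*l) (R(l, V) = (153 + l)*(V + (V*l + V*l)) = (153 + l)*(V + 2*V*l))
1/(s(-151, 149) + R(-206, -10*17)) + 10107 = 1/((101 - 166*(-151)) + (-10*17)*(153 + 2*(-206)² + 307*(-206))) + 10107 = 1/((101 + 25066) - 170*(153 + 2*42436 - 63242)) + 10107 = 1/(25167 - 170*(153 + 84872 - 63242)) + 10107 = 1/(25167 - 170*21783) + 10107 = 1/(25167 - 3703110) + 10107 = 1/(-3677943) + 10107 = -1/3677943 + 10107 = 37172969900/3677943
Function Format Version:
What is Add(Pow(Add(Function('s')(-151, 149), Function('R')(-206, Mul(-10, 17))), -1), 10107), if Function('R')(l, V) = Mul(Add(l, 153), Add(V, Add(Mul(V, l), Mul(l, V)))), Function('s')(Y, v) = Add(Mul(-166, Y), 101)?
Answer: Rational(37172969900, 3677943) ≈ 10107.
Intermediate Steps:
Function('s')(Y, v) = Add(101, Mul(-166, Y))
Function('R')(l, V) = Mul(Add(153, l), Add(V, Mul(2, V, l))) (Function('R')(l, V) = Mul(Add(153, l), Add(V, Add(Mul(V, l), Mul(V, l)))) = Mul(Add(153, l), Add(V, Mul(2, V, l))))
Add(Pow(Add(Function('s')(-151, 149), Function('R')(-206, Mul(-10, 17))), -1), 10107) = Add(Pow(Add(Add(101, Mul(-166, -151)), Mul(Mul(-10, 17), Add(153, Mul(2, Pow(-206, 2)), Mul(307, -206)))), -1), 10107) = Add(Pow(Add(Add(101, 25066), Mul(-170, Add(153, Mul(2, 42436), -63242))), -1), 10107) = Add(Pow(Add(25167, Mul(-170, Add(153, 84872, -63242))), -1), 10107) = Add(Pow(Add(25167, Mul(-170, 21783)), -1), 10107) = Add(Pow(Add(25167, -3703110), -1), 10107) = Add(Pow(-3677943, -1), 10107) = Add(Rational(-1, 3677943), 10107) = Rational(37172969900, 3677943)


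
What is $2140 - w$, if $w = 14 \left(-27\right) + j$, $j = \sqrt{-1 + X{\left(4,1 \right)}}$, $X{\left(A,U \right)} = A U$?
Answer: $2518 - \sqrt{3} \approx 2516.3$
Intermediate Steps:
$j = \sqrt{3}$ ($j = \sqrt{-1 + 4 \cdot 1} = \sqrt{-1 + 4} = \sqrt{3} \approx 1.732$)
$w = -378 + \sqrt{3}$ ($w = 14 \left(-27\right) + \sqrt{3} = -378 + \sqrt{3} \approx -376.27$)
$2140 - w = 2140 - \left(-378 + \sqrt{3}\right) = 2140 + \left(378 - \sqrt{3}\right) = 2518 - \sqrt{3}$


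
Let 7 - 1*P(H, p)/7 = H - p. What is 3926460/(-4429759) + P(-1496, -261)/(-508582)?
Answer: -1017719602233/1126447845869 ≈ -0.90348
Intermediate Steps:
P(H, p) = 49 - 7*H + 7*p (P(H, p) = 49 - 7*(H - p) = 49 + (-7*H + 7*p) = 49 - 7*H + 7*p)
3926460/(-4429759) + P(-1496, -261)/(-508582) = 3926460/(-4429759) + (49 - 7*(-1496) + 7*(-261))/(-508582) = 3926460*(-1/4429759) + (49 + 10472 - 1827)*(-1/508582) = -3926460/4429759 + 8694*(-1/508582) = -3926460/4429759 - 4347/254291 = -1017719602233/1126447845869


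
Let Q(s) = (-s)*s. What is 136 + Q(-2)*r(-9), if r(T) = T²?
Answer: -188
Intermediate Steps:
Q(s) = -s²
136 + Q(-2)*r(-9) = 136 - 1*(-2)²*(-9)² = 136 - 1*4*81 = 136 - 4*81 = 136 - 324 = -188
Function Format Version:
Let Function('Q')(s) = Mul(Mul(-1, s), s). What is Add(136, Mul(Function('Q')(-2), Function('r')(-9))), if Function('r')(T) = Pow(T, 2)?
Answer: -188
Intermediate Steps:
Function('Q')(s) = Mul(-1, Pow(s, 2))
Add(136, Mul(Function('Q')(-2), Function('r')(-9))) = Add(136, Mul(Mul(-1, Pow(-2, 2)), Pow(-9, 2))) = Add(136, Mul(Mul(-1, 4), 81)) = Add(136, Mul(-4, 81)) = Add(136, -324) = -188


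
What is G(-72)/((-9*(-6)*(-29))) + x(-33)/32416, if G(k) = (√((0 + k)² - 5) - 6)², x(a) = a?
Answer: -84550559/25381728 + 2*√5179/261 ≈ -2.7797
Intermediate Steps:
G(k) = (-6 + √(-5 + k²))² (G(k) = (√(k² - 5) - 6)² = (√(-5 + k²) - 6)² = (-6 + √(-5 + k²))²)
G(-72)/((-9*(-6)*(-29))) + x(-33)/32416 = (-6 + √(-5 + (-72)²))²/((-9*(-6)*(-29))) - 33/32416 = (-6 + √(-5 + 5184))²/((54*(-29))) - 33*1/32416 = (-6 + √5179)²/(-1566) - 33/32416 = (-6 + √5179)²*(-1/1566) - 33/32416 = -(-6 + √5179)²/1566 - 33/32416 = -33/32416 - (-6 + √5179)²/1566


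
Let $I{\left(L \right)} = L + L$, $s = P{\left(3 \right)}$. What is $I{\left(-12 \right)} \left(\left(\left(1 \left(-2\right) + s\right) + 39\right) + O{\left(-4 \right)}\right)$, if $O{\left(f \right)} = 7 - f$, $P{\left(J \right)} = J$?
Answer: $-1224$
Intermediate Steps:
$s = 3$
$I{\left(L \right)} = 2 L$
$I{\left(-12 \right)} \left(\left(\left(1 \left(-2\right) + s\right) + 39\right) + O{\left(-4 \right)}\right) = 2 \left(-12\right) \left(\left(\left(1 \left(-2\right) + 3\right) + 39\right) + \left(7 - -4\right)\right) = - 24 \left(\left(\left(-2 + 3\right) + 39\right) + \left(7 + 4\right)\right) = - 24 \left(\left(1 + 39\right) + 11\right) = - 24 \left(40 + 11\right) = \left(-24\right) 51 = -1224$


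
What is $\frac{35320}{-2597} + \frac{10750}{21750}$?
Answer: $- \frac{2961169}{225939} \approx -13.106$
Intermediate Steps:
$\frac{35320}{-2597} + \frac{10750}{21750} = 35320 \left(- \frac{1}{2597}\right) + 10750 \cdot \frac{1}{21750} = - \frac{35320}{2597} + \frac{43}{87} = - \frac{2961169}{225939}$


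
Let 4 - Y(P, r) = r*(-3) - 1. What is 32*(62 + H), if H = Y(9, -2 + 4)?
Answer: 2336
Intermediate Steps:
Y(P, r) = 5 + 3*r (Y(P, r) = 4 - (r*(-3) - 1) = 4 - (-3*r - 1) = 4 - (-1 - 3*r) = 4 + (1 + 3*r) = 5 + 3*r)
H = 11 (H = 5 + 3*(-2 + 4) = 5 + 3*2 = 5 + 6 = 11)
32*(62 + H) = 32*(62 + 11) = 32*73 = 2336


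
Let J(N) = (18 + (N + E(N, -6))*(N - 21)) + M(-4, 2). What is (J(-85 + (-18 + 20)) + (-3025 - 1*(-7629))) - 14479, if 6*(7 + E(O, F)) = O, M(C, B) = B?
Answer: 2831/3 ≈ 943.67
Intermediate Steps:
E(O, F) = -7 + O/6
J(N) = 20 + (-21 + N)*(-7 + 7*N/6) (J(N) = (18 + (N + (-7 + N/6))*(N - 21)) + 2 = (18 + (-7 + 7*N/6)*(-21 + N)) + 2 = (18 + (-21 + N)*(-7 + 7*N/6)) + 2 = 20 + (-21 + N)*(-7 + 7*N/6))
(J(-85 + (-18 + 20)) + (-3025 - 1*(-7629))) - 14479 = ((167 - 63*(-85 + (-18 + 20))/2 + 7*(-85 + (-18 + 20))²/6) + (-3025 - 1*(-7629))) - 14479 = ((167 - 63*(-85 + 2)/2 + 7*(-85 + 2)²/6) + (-3025 + 7629)) - 14479 = ((167 - 63/2*(-83) + (7/6)*(-83)²) + 4604) - 14479 = ((167 + 5229/2 + (7/6)*6889) + 4604) - 14479 = ((167 + 5229/2 + 48223/6) + 4604) - 14479 = (32456/3 + 4604) - 14479 = 46268/3 - 14479 = 2831/3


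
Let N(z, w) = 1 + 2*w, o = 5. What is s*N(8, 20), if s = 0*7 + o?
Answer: 205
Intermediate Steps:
s = 5 (s = 0*7 + 5 = 0 + 5 = 5)
s*N(8, 20) = 5*(1 + 2*20) = 5*(1 + 40) = 5*41 = 205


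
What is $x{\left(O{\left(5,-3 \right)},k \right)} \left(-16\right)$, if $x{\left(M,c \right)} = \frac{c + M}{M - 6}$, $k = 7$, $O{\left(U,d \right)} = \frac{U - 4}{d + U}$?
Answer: $\frac{240}{11} \approx 21.818$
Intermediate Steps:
$O{\left(U,d \right)} = \frac{-4 + U}{U + d}$
$x{\left(M,c \right)} = \frac{M + c}{-6 + M}$
$x{\left(O{\left(5,-3 \right)},k \right)} \left(-16\right) = \frac{\frac{-4 + 5}{5 - 3} + 7}{-6 + \frac{-4 + 5}{5 - 3}} \left(-16\right) = \frac{\frac{1}{2} \cdot 1 + 7}{-6 + \frac{1}{2} \cdot 1} \left(-16\right) = \frac{\frac{1}{2} + 7}{-6 + \frac{1}{2}} \left(-16\right) = \frac{1}{- \frac{11}{2}} \cdot \frac{15}{2} \left(-16\right) = \left(- \frac{2}{11}\right) \frac{15}{2} \left(-16\right) = \left(- \frac{15}{11}\right) \left(-16\right) = \frac{240}{11}$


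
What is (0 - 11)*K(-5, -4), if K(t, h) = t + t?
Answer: 110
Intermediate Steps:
K(t, h) = 2*t
(0 - 11)*K(-5, -4) = (0 - 11)*(2*(-5)) = -11*(-10) = 110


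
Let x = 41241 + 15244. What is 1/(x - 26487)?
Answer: 1/29998 ≈ 3.3336e-5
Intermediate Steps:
x = 56485
1/(x - 26487) = 1/(56485 - 26487) = 1/29998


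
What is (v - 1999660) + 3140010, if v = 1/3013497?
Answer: 3436441303951/3013497 ≈ 1.1404e+6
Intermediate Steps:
v = 1/3013497 ≈ 3.3184e-7
(v - 1999660) + 3140010 = (1/3013497 - 1999660) + 3140010 = -6025969411019/3013497 + 3140010 = 3436441303951/3013497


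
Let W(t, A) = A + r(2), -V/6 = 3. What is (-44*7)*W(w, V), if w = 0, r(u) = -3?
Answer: 6468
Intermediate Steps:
V = -18 (V = -6*3 = -18)
W(t, A) = -3 + A (W(t, A) = A - 3 = -3 + A)
(-44*7)*W(w, V) = (-44*7)*(-3 - 18) = -308*(-21) = 6468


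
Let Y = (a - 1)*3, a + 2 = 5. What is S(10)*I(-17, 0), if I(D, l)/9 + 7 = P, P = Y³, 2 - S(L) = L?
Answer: -15048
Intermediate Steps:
a = 3 (a = -2 + 5 = 3)
S(L) = 2 - L
Y = 6 (Y = (3 - 1)*3 = 2*3 = 6)
P = 216 (P = 6³ = 216)
I(D, l) = 1881 (I(D, l) = -63 + 9*216 = -63 + 1944 = 1881)
S(10)*I(-17, 0) = (2 - 1*10)*1881 = (2 - 10)*1881 = -8*1881 = -15048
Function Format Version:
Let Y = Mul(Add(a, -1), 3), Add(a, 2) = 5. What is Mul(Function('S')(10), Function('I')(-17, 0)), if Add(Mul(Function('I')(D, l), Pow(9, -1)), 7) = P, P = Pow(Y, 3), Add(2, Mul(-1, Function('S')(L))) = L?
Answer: -15048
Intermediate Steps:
a = 3 (a = Add(-2, 5) = 3)
Function('S')(L) = Add(2, Mul(-1, L))
Y = 6 (Y = Mul(Add(3, -1), 3) = Mul(2, 3) = 6)
P = 216 (P = Pow(6, 3) = 216)
Function('I')(D, l) = 1881 (Function('I')(D, l) = Add(-63, Mul(9, 216)) = Add(-63, 1944) = 1881)
Mul(Function('S')(10), Function('I')(-17, 0)) = Mul(Add(2, Mul(-1, 10)), 1881) = Mul(Add(2, -10), 1881) = Mul(-8, 1881) = -15048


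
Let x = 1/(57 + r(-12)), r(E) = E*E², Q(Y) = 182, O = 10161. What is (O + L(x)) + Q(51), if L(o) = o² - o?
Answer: 28880150335/2792241 ≈ 10343.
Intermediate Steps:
r(E) = E³
x = -1/1671 (x = 1/(57 + (-12)³) = 1/(57 - 1728) = 1/(-1671) = -1/1671 ≈ -0.00059844)
(O + L(x)) + Q(51) = (10161 - (-1 - 1/1671)/1671) + 182 = (10161 - 1/1671*(-1672/1671)) + 182 = (10161 + 1672/2792241) + 182 = 28371962473/2792241 + 182 = 28880150335/2792241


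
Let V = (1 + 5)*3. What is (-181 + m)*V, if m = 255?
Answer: 1332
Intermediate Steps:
V = 18 (V = 6*3 = 18)
(-181 + m)*V = (-181 + 255)*18 = 74*18 = 1332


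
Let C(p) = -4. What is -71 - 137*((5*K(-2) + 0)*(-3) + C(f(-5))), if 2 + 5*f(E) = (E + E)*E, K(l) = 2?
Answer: 4587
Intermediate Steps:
f(E) = -⅖ + 2*E²/5 (f(E) = -⅖ + ((E + E)*E)/5 = -⅖ + ((2*E)*E)/5 = -⅖ + (2*E²)/5 = -⅖ + 2*E²/5)
-71 - 137*((5*K(-2) + 0)*(-3) + C(f(-5))) = -71 - 137*((5*2 + 0)*(-3) - 4) = -71 - 137*((10 + 0)*(-3) - 4) = -71 - 137*(10*(-3) - 4) = -71 - 137*(-30 - 4) = -71 - 137*(-34) = -71 + 4658 = 4587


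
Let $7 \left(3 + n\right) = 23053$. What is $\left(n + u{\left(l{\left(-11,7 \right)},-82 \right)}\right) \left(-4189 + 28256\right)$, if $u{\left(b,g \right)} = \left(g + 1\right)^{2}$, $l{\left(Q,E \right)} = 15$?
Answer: $\frac{1659636253}{7} \approx 2.3709 \cdot 10^{8}$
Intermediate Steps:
$n = \frac{23032}{7}$ ($n = -3 + \frac{1}{7} \cdot 23053 = -3 + \frac{23053}{7} = \frac{23032}{7} \approx 3290.3$)
$u{\left(b,g \right)} = \left(1 + g\right)^{2}$
$\left(n + u{\left(l{\left(-11,7 \right)},-82 \right)}\right) \left(-4189 + 28256\right) = \left(\frac{23032}{7} + \left(1 - 82\right)^{2}\right) \left(-4189 + 28256\right) = \left(\frac{23032}{7} + \left(-81\right)^{2}\right) 24067 = \left(\frac{23032}{7} + 6561\right) 24067 = \frac{68959}{7} \cdot 24067 = \frac{1659636253}{7}$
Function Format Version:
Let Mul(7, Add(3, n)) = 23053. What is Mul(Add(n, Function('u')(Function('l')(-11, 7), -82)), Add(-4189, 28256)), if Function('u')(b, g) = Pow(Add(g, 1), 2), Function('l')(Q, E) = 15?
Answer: Rational(1659636253, 7) ≈ 2.3709e+8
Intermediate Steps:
n = Rational(23032, 7) (n = Add(-3, Mul(Rational(1, 7), 23053)) = Add(-3, Rational(23053, 7)) = Rational(23032, 7) ≈ 3290.3)
Function('u')(b, g) = Pow(Add(1, g), 2)
Mul(Add(n, Function('u')(Function('l')(-11, 7), -82)), Add(-4189, 28256)) = Mul(Add(Rational(23032, 7), Pow(Add(1, -82), 2)), Add(-4189, 28256)) = Mul(Add(Rational(23032, 7), Pow(-81, 2)), 24067) = Mul(Add(Rational(23032, 7), 6561), 24067) = Mul(Rational(68959, 7), 24067) = Rational(1659636253, 7)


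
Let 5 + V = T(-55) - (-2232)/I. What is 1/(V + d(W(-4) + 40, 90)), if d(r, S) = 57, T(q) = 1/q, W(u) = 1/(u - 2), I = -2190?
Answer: 803/40923 ≈ 0.019622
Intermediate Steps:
W(u) = 1/(-2 + u)
V = -4848/803 (V = -5 + (1/(-55) - (-2232)/(-2190)) = -5 + (-1/55 - (-2232)*(-1)/2190) = -5 + (-1/55 - 1*372/365) = -5 + (-1/55 - 372/365) = -5 - 833/803 = -4848/803 ≈ -6.0374)
1/(V + d(W(-4) + 40, 90)) = 1/(-4848/803 + 57) = 1/(40923/803) = 803/40923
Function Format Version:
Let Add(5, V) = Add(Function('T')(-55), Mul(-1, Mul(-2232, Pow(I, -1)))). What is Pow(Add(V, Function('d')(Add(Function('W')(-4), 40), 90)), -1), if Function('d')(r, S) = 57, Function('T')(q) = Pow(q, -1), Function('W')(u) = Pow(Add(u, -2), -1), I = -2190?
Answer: Rational(803, 40923) ≈ 0.019622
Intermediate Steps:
Function('W')(u) = Pow(Add(-2, u), -1)
V = Rational(-4848, 803) (V = Add(-5, Add(Pow(-55, -1), Mul(-1, Mul(-2232, Pow(-2190, -1))))) = Add(-5, Add(Rational(-1, 55), Mul(-1, Mul(-2232, Rational(-1, 2190))))) = Add(-5, Add(Rational(-1, 55), Mul(-1, Rational(372, 365)))) = Add(-5, Add(Rational(-1, 55), Rational(-372, 365))) = Add(-5, Rational(-833, 803)) = Rational(-4848, 803) ≈ -6.0374)
Pow(Add(V, Function('d')(Add(Function('W')(-4), 40), 90)), -1) = Pow(Add(Rational(-4848, 803), 57), -1) = Pow(Rational(40923, 803), -1) = Rational(803, 40923)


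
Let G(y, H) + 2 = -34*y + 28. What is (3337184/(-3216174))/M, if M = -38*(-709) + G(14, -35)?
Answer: -417148/10650360201 ≈ -3.9167e-5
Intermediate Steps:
G(y, H) = 26 - 34*y (G(y, H) = -2 + (-34*y + 28) = -2 + (28 - 34*y) = 26 - 34*y)
M = 26492 (M = -38*(-709) + (26 - 34*14) = 26942 + (26 - 476) = 26942 - 450 = 26492)
(3337184/(-3216174))/M = (3337184/(-3216174))/26492 = (3337184*(-1/3216174))*(1/26492) = -1668592/1608087*1/26492 = -417148/10650360201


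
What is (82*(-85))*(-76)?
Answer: 529720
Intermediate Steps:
(82*(-85))*(-76) = -6970*(-76) = 529720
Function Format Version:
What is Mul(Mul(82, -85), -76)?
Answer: 529720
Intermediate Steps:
Mul(Mul(82, -85), -76) = Mul(-6970, -76) = 529720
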